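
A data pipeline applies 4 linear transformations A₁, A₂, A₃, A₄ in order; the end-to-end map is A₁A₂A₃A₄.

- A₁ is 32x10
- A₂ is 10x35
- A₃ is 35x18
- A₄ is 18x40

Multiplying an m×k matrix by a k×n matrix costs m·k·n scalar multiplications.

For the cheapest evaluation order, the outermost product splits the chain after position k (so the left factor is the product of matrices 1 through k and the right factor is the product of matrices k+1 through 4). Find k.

1

Adjacent pairs: A₁A₂ = 32·10·35 = 11200; A₂A₃ = 10·35·18 = 6300; A₃A₄ = 35·18·40 = 25200.
Length 3: A₁..A₃: k=1: 0+6300+32·10·18=12060; k=2: 11200+0+32·35·18=31360 → min 12060 | A₂..A₄: k=2: 0+25200+10·35·40=39200; k=3: 6300+0+10·18·40=13500 → min 13500.
Top-level splits: k=1: (A₁..A₁)·(A₂..A₄) → 0+13500+32·10·40 = 26300; k=2: (A₁..A₂)·(A₃..A₄) → 11200+25200+32·35·40 = 81200; k=3: (A₁..A₃)·(A₄..A₄) → 12060+0+32·18·40 = 35100.
Best split is after A₁, i.e. k = 1.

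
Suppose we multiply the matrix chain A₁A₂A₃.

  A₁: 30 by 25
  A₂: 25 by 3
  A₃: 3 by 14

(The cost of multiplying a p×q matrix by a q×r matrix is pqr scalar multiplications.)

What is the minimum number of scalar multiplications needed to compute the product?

3510

Order (A₁(A₂A₃)): (A₂A₃): 25×3 by 3×14 → 25×14, cost 25·3·14 = 1050; (A₁(A₂A₃)): 30×25 by 25×14 → 30×14, cost 30·25·14 = 10500; cumulative 11550. Total 11550.
Order ((A₁A₂)A₃): (A₁A₂): 30×25 by 25×3 → 30×3, cost 30·25·3 = 2250; ((A₁A₂)A₃): 30×3 by 3×14 → 30×14, cost 30·3·14 = 1260; cumulative 3510. Total 3510.
Minimum: 3510.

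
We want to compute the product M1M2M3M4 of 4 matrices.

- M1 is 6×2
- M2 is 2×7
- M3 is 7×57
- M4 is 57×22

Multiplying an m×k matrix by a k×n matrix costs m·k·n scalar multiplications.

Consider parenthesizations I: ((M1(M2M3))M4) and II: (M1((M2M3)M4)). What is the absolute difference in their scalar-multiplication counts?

5436

Order I = ((M1(M2M3))M4): (M2M3): 2×7 by 7×57 → 2×57, cost 2·7·57 = 798; (M1(M2M3)): 6×2 by 2×57 → 6×57, cost 6·2·57 = 684; cumulative 1482; ((M1(M2M3))M4): 6×57 by 57×22 → 6×22, cost 6·57·22 = 7524; cumulative 9006. Total 9006.
Order II = (M1((M2M3)M4)): (M2M3): 2×7 by 7×57 → 2×57, cost 2·7·57 = 798; ((M2M3)M4): 2×57 by 57×22 → 2×22, cost 2·57·22 = 2508; cumulative 3306; (M1((M2M3)M4)): 6×2 by 2×22 → 6×22, cost 6·2·22 = 264; cumulative 3570. Total 3570.
Difference: |9006 − 3570| = 5436.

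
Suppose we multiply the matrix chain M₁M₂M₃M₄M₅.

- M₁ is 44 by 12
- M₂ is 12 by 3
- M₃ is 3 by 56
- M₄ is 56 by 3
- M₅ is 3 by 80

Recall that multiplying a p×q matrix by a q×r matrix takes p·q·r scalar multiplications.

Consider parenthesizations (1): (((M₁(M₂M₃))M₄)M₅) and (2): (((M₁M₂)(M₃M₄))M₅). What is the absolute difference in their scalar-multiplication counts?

Order (1) = (((M₁(M₂M₃))M₄)M₅): (M₂M₃): 12×3 by 3×56 → 12×56, cost 12·3·56 = 2016; (M₁(M₂M₃)): 44×12 by 12×56 → 44×56, cost 44·12·56 = 29568; cumulative 31584; ((M₁(M₂M₃))M₄): 44×56 by 56×3 → 44×3, cost 44·56·3 = 7392; cumulative 38976; (((M₁(M₂M₃))M₄)M₅): 44×3 by 3×80 → 44×80, cost 44·3·80 = 10560; cumulative 49536. Total 49536.
Order (2) = (((M₁M₂)(M₃M₄))M₅): (M₁M₂): 44×12 by 12×3 → 44×3, cost 44·12·3 = 1584; (M₃M₄): 3×56 by 56×3 → 3×3, cost 3·56·3 = 504; ((M₁M₂)(M₃M₄)): 44×3 by 3×3 → 44×3, cost 44·3·3 = 396; cumulative 2484; (((M₁M₂)(M₃M₄))M₅): 44×3 by 3×80 → 44×80, cost 44·3·80 = 10560; cumulative 13044. Total 13044.
Difference: |49536 − 13044| = 36492.

36492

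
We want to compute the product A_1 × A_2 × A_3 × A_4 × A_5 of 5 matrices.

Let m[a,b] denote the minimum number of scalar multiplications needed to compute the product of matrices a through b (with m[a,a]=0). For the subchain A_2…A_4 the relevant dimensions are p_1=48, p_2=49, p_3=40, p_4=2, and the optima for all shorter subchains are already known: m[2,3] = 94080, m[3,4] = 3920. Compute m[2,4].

m[2,4] = min over k∈[2,3] of m[2,k]+m[k+1,4]+p_{1}·p_k·p_{4}.
k=2: 0 + 3920 + 48·49·2 = 8624; k=3: 94080 + 0 + 48·40·2 = 97920.
Minimum: 8624 at k=2.

8624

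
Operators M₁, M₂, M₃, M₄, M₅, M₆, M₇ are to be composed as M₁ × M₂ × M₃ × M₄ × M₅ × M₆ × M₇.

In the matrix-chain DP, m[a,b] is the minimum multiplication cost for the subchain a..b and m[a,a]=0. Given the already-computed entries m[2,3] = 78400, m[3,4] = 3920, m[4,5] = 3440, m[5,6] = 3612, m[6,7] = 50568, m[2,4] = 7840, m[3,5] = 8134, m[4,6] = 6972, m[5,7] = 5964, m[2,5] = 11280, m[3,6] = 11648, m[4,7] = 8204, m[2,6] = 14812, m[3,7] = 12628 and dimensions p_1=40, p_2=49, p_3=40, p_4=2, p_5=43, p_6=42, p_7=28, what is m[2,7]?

m[2,7] = min over k∈[2,6] of m[2,k]+m[k+1,7]+p_{1}·p_k·p_{7}.
k=2: 0 + 12628 + 40·49·28 = 67508; k=3: 78400 + 8204 + 40·40·28 = 131404; k=4: 7840 + 5964 + 40·2·28 = 16044; k=5: 11280 + 50568 + 40·43·28 = 110008; k=6: 14812 + 0 + 40·42·28 = 61852.
Minimum: 16044 at k=4.

16044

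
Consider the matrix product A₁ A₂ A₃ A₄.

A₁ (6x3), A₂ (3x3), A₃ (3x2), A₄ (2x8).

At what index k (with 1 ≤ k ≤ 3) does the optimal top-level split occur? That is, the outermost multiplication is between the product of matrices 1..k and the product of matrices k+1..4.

3

Adjacent pairs: A₁A₂ = 6·3·3 = 54; A₂A₃ = 3·3·2 = 18; A₃A₄ = 3·2·8 = 48.
Length 3: A₁..A₃: k=1: 0+18+6·3·2=54; k=2: 54+0+6·3·2=90 → min 54 | A₂..A₄: k=2: 0+48+3·3·8=120; k=3: 18+0+3·2·8=66 → min 66.
Top-level splits: k=1: (A₁..A₁)·(A₂..A₄) → 0+66+6·3·8 = 210; k=2: (A₁..A₂)·(A₃..A₄) → 54+48+6·3·8 = 246; k=3: (A₁..A₃)·(A₄..A₄) → 54+0+6·2·8 = 150.
Best split is after A₃, i.e. k = 3.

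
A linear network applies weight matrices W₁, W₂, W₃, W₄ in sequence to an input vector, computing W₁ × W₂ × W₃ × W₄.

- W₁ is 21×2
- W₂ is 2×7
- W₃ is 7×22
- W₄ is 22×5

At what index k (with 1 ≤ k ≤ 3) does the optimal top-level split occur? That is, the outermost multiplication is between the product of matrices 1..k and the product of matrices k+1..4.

Adjacent pairs: W₁W₂ = 21·2·7 = 294; W₂W₃ = 2·7·22 = 308; W₃W₄ = 7·22·5 = 770.
Length 3: W₁..W₃: k=1: 0+308+21·2·22=1232; k=2: 294+0+21·7·22=3528 → min 1232 | W₂..W₄: k=2: 0+770+2·7·5=840; k=3: 308+0+2·22·5=528 → min 528.
Top-level splits: k=1: (W₁..W₁)·(W₂..W₄) → 0+528+21·2·5 = 738; k=2: (W₁..W₂)·(W₃..W₄) → 294+770+21·7·5 = 1799; k=3: (W₁..W₃)·(W₄..W₄) → 1232+0+21·22·5 = 3542.
Best split is after W₁, i.e. k = 1.

1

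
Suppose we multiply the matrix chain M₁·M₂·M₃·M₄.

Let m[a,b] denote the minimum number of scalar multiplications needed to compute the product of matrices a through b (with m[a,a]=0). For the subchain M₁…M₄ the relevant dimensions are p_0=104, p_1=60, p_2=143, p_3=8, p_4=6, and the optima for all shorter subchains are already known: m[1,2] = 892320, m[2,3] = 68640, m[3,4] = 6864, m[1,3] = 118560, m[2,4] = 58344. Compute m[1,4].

m[1,4] = min over k∈[1,3] of m[1,k]+m[k+1,4]+p_{0}·p_k·p_{4}.
k=1: 0 + 58344 + 104·60·6 = 95784; k=2: 892320 + 6864 + 104·143·6 = 988416; k=3: 118560 + 0 + 104·8·6 = 123552.
Minimum: 95784 at k=1.

95784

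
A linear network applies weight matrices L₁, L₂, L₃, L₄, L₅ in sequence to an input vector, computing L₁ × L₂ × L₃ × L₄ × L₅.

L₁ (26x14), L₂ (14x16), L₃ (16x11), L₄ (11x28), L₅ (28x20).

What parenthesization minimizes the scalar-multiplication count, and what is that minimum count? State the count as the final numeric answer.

Adjacent pairs: L₁L₂ = 26·14·16 = 5824; L₂L₃ = 14·16·11 = 2464; L₃L₄ = 16·11·28 = 4928; L₄L₅ = 11·28·20 = 6160.
Length 3: L₁..L₃: k=1: 0+2464+26·14·11=6468; k=2: 5824+0+26·16·11=10400 → min 6468 | L₂..L₄: k=2: 0+4928+14·16·28=11200; k=3: 2464+0+14·11·28=6776 → min 6776 | L₃..L₅: k=3: 0+6160+16·11·20=9680; k=4: 4928+0+16·28·20=13888 → min 9680.
Length 4: L₁..L₄: k=1: 0+6776+26·14·28=16968; k=2: 5824+4928+26·16·28=22400; k=3: 6468+0+26·11·28=14476 → min 14476 | L₂..L₅: k=2: 0+9680+14·16·20=14160; k=3: 2464+6160+14·11·20=11704; k=4: 6776+0+14·28·20=14616 → min 11704.
Length 5: L₁..L₅: k=1: 0+11704+26·14·20=18984; k=2: 5824+9680+26·16·20=23824; k=3: 6468+6160+26·11·20=18348; k=4: 14476+0+26·28·20=29036 → min 18348.
Optimal parenthesization: ((L₁ × (L₂ × L₃)) × (L₄ × L₅)) with cost 18348.

18348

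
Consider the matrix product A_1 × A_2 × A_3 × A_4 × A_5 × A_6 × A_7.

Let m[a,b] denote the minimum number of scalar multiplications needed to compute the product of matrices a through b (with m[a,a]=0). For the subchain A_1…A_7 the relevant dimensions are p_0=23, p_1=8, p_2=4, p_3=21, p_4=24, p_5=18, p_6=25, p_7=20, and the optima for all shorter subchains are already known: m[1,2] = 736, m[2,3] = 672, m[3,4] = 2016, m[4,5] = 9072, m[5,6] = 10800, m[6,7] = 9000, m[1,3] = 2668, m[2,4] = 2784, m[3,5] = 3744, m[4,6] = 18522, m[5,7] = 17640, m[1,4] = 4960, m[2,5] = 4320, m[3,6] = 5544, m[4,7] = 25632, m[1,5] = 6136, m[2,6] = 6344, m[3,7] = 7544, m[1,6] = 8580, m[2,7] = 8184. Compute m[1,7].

m[1,7] = min over k∈[1,6] of m[1,k]+m[k+1,7]+p_{0}·p_k·p_{7}.
k=1: 0 + 8184 + 23·8·20 = 11864; k=2: 736 + 7544 + 23·4·20 = 10120; k=3: 2668 + 25632 + 23·21·20 = 37960; k=4: 4960 + 17640 + 23·24·20 = 33640; k=5: 6136 + 9000 + 23·18·20 = 23416; k=6: 8580 + 0 + 23·25·20 = 20080.
Minimum: 10120 at k=2.

10120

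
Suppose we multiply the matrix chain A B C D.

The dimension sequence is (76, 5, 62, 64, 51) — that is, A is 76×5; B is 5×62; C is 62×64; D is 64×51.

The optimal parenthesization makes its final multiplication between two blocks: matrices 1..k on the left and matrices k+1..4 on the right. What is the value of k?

Adjacent pairs: AB = 76·5·62 = 23560; BC = 5·62·64 = 19840; CD = 62·64·51 = 202368.
Length 3: A..C: k=1: 0+19840+76·5·64=44160; k=2: 23560+0+76·62·64=325128 → min 44160 | B..D: k=2: 0+202368+5·62·51=218178; k=3: 19840+0+5·64·51=36160 → min 36160.
Top-level splits: k=1: (A..A)·(B..D) → 0+36160+76·5·51 = 55540; k=2: (A..B)·(C..D) → 23560+202368+76·62·51 = 466240; k=3: (A..C)·(D..D) → 44160+0+76·64·51 = 292224.
Best split is after A, i.e. k = 1.

1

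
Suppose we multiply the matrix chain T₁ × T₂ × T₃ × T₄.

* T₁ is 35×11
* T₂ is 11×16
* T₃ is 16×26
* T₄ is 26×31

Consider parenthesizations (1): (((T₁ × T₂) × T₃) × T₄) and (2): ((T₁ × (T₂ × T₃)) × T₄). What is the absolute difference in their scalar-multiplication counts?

6134

Order (1) = (((T₁ × T₂) × T₃) × T₄): (T₁ × T₂): 35×11 by 11×16 → 35×16, cost 35·11·16 = 6160; ((T₁ × T₂) × T₃): 35×16 by 16×26 → 35×26, cost 35·16·26 = 14560; cumulative 20720; (((T₁ × T₂) × T₃) × T₄): 35×26 by 26×31 → 35×31, cost 35·26·31 = 28210; cumulative 48930. Total 48930.
Order (2) = ((T₁ × (T₂ × T₃)) × T₄): (T₂ × T₃): 11×16 by 16×26 → 11×26, cost 11·16·26 = 4576; (T₁ × (T₂ × T₃)): 35×11 by 11×26 → 35×26, cost 35·11·26 = 10010; cumulative 14586; ((T₁ × (T₂ × T₃)) × T₄): 35×26 by 26×31 → 35×31, cost 35·26·31 = 28210; cumulative 42796. Total 42796.
Difference: |48930 − 42796| = 6134.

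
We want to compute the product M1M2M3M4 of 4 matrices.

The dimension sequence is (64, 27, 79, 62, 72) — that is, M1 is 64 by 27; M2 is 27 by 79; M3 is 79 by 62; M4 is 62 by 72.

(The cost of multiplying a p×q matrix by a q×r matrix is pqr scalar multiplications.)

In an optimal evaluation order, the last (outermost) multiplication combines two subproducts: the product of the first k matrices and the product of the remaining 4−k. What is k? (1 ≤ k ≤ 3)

Adjacent pairs: M1M2 = 64·27·79 = 136512; M2M3 = 27·79·62 = 132246; M3M4 = 79·62·72 = 352656.
Length 3: M1..M3: k=1: 0+132246+64·27·62=239382; k=2: 136512+0+64·79·62=449984 → min 239382 | M2..M4: k=2: 0+352656+27·79·72=506232; k=3: 132246+0+27·62·72=252774 → min 252774.
Top-level splits: k=1: (M1..M1)·(M2..M4) → 0+252774+64·27·72 = 377190; k=2: (M1..M2)·(M3..M4) → 136512+352656+64·79·72 = 853200; k=3: (M1..M3)·(M4..M4) → 239382+0+64·62·72 = 525078.
Best split is after M1, i.e. k = 1.

1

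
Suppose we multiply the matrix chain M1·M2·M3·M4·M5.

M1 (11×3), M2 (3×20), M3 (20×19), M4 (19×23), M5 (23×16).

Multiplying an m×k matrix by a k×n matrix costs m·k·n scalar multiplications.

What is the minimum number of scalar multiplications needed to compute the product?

Adjacent pairs: M1M2 = 11·3·20 = 660; M2M3 = 3·20·19 = 1140; M3M4 = 20·19·23 = 8740; M4M5 = 19·23·16 = 6992.
Length 3: M1..M3: k=1: 0+1140+11·3·19=1767; k=2: 660+0+11·20·19=4840 → min 1767 | M2..M4: k=2: 0+8740+3·20·23=10120; k=3: 1140+0+3·19·23=2451 → min 2451 | M3..M5: k=3: 0+6992+20·19·16=13072; k=4: 8740+0+20·23·16=16100 → min 13072.
Length 4: M1..M4: k=1: 0+2451+11·3·23=3210; k=2: 660+8740+11·20·23=14460; k=3: 1767+0+11·19·23=6574 → min 3210 | M2..M5: k=2: 0+13072+3·20·16=14032; k=3: 1140+6992+3·19·16=9044; k=4: 2451+0+3·23·16=3555 → min 3555.
Length 5: M1..M5: k=1: 0+3555+11·3·16=4083; k=2: 660+13072+11·20·16=17252; k=3: 1767+6992+11·19·16=12103; k=4: 3210+0+11·23·16=7258 → min 4083.
Optimal order: (M1·(((M2·M3)·M4)·M5)) with cost 4083.

4083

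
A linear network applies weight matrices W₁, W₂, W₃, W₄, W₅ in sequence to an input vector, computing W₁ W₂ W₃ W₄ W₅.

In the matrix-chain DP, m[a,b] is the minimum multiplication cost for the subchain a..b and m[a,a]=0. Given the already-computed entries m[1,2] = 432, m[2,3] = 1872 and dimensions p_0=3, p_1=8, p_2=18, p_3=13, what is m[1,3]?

1134

m[1,3] = min over k∈[1,2] of m[1,k]+m[k+1,3]+p_{0}·p_k·p_{3}.
k=1: 0 + 1872 + 3·8·13 = 2184; k=2: 432 + 0 + 3·18·13 = 1134.
Minimum: 1134 at k=2.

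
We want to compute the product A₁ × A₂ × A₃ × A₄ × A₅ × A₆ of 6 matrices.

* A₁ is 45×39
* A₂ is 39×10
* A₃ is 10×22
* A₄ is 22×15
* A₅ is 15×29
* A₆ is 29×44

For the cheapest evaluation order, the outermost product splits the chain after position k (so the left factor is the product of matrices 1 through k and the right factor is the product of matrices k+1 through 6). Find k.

Adjacent pairs: A₁A₂ = 45·39·10 = 17550; A₂A₃ = 39·10·22 = 8580; A₃A₄ = 10·22·15 = 3300; A₄A₅ = 22·15·29 = 9570; A₅A₆ = 15·29·44 = 19140.
Length 3: A₁..A₃: k=1: 0+8580+45·39·22=47190; k=2: 17550+0+45·10·22=27450 → min 27450 | A₂..A₄: k=2: 0+3300+39·10·15=9150; k=3: 8580+0+39·22·15=21450 → min 9150 | A₃..A₅: k=3: 0+9570+10·22·29=15950; k=4: 3300+0+10·15·29=7650 → min 7650 | A₄..A₆: k=4: 0+19140+22·15·44=33660; k=5: 9570+0+22·29·44=37642 → min 33660.
Length 4: A₁..A₄: k=1: 0+9150+45·39·15=35475; k=2: 17550+3300+45·10·15=27600; k=3: 27450+0+45·22·15=42300 → min 27600 | A₂..A₅: k=2: 0+7650+39·10·29=18960; k=3: 8580+9570+39·22·29=43032; k=4: 9150+0+39·15·29=26115 → min 18960 | A₃..A₆: k=3: 0+33660+10·22·44=43340; k=4: 3300+19140+10·15·44=29040; k=5: 7650+0+10·29·44=20410 → min 20410.
Length 5: A₁..A₅: k=1: 0+18960+45·39·29=69855; k=2: 17550+7650+45·10·29=38250; k=3: 27450+9570+45·22·29=65730; k=4: 27600+0+45·15·29=47175 → min 38250 | A₂..A₆: k=2: 0+20410+39·10·44=37570; k=3: 8580+33660+39·22·44=79992; k=4: 9150+19140+39·15·44=54030; k=5: 18960+0+39·29·44=68724 → min 37570.
Top-level splits: k=1: (A₁..A₁)·(A₂..A₆) → 0+37570+45·39·44 = 114790; k=2: (A₁..A₂)·(A₃..A₆) → 17550+20410+45·10·44 = 57760; k=3: (A₁..A₃)·(A₄..A₆) → 27450+33660+45·22·44 = 104670; k=4: (A₁..A₄)·(A₅..A₆) → 27600+19140+45·15·44 = 76440; k=5: (A₁..A₅)·(A₆..A₆) → 38250+0+45·29·44 = 95670.
Best split is after A₂, i.e. k = 2.

2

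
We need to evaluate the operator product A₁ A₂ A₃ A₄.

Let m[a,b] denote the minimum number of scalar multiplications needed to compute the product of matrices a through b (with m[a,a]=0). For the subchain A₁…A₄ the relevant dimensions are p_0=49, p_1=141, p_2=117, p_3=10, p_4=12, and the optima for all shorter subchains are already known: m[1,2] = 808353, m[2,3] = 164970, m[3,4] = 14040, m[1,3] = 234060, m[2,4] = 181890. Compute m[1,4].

239940

m[1,4] = min over k∈[1,3] of m[1,k]+m[k+1,4]+p_{0}·p_k·p_{4}.
k=1: 0 + 181890 + 49·141·12 = 264798; k=2: 808353 + 14040 + 49·117·12 = 891189; k=3: 234060 + 0 + 49·10·12 = 239940.
Minimum: 239940 at k=3.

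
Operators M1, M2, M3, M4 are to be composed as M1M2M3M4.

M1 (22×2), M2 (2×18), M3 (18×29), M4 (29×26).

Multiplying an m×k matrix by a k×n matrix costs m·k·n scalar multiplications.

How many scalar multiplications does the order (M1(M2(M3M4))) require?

15652

(M3M4): 18×29 by 29×26 → 18×26, cost 18·29·26 = 13572
(M2(M3M4)): 2×18 by 18×26 → 2×26, cost 2·18·26 = 936; cumulative 14508
(M1(M2(M3M4))): 22×2 by 2×26 → 22×26, cost 22·2·26 = 1144; cumulative 15652
Total: 15652 scalar multiplications.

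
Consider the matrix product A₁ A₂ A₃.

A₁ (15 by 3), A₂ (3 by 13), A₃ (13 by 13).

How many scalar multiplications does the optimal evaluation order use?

1092

Order (A₁ (A₂ A₃)): (A₂ A₃): 3×13 by 13×13 → 3×13, cost 3·13·13 = 507; (A₁ (A₂ A₃)): 15×3 by 3×13 → 15×13, cost 15·3·13 = 585; cumulative 1092. Total 1092.
Order ((A₁ A₂) A₃): (A₁ A₂): 15×3 by 3×13 → 15×13, cost 15·3·13 = 585; ((A₁ A₂) A₃): 15×13 by 13×13 → 15×13, cost 15·13·13 = 2535; cumulative 3120. Total 3120.
Minimum: 1092.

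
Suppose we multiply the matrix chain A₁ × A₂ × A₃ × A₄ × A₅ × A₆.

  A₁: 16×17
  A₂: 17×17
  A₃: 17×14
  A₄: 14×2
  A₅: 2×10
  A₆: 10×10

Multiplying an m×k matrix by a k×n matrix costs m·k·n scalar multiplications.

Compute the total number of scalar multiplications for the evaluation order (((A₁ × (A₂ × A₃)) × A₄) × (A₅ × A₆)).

8822

(A₂ × A₃): 17×17 by 17×14 → 17×14, cost 17·17·14 = 4046
(A₁ × (A₂ × A₃)): 16×17 by 17×14 → 16×14, cost 16·17·14 = 3808; cumulative 7854
((A₁ × (A₂ × A₃)) × A₄): 16×14 by 14×2 → 16×2, cost 16·14·2 = 448; cumulative 8302
(A₅ × A₆): 2×10 by 10×10 → 2×10, cost 2·10·10 = 200
(((A₁ × (A₂ × A₃)) × A₄) × (A₅ × A₆)): 16×2 by 2×10 → 16×10, cost 16·2·10 = 320; cumulative 8822
Total: 8822 scalar multiplications.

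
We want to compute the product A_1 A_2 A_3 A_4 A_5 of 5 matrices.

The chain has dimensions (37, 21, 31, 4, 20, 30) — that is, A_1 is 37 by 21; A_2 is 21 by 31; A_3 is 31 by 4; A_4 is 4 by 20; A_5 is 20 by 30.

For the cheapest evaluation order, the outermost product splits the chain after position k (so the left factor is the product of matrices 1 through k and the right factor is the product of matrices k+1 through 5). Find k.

3

Adjacent pairs: A_1A_2 = 37·21·31 = 24087; A_2A_3 = 21·31·4 = 2604; A_3A_4 = 31·4·20 = 2480; A_4A_5 = 4·20·30 = 2400.
Length 3: A_1..A_3: k=1: 0+2604+37·21·4=5712; k=2: 24087+0+37·31·4=28675 → min 5712 | A_2..A_4: k=2: 0+2480+21·31·20=15500; k=3: 2604+0+21·4·20=4284 → min 4284 | A_3..A_5: k=3: 0+2400+31·4·30=6120; k=4: 2480+0+31·20·30=21080 → min 6120.
Length 4: A_1..A_4: k=1: 0+4284+37·21·20=19824; k=2: 24087+2480+37·31·20=49507; k=3: 5712+0+37·4·20=8672 → min 8672 | A_2..A_5: k=2: 0+6120+21·31·30=25650; k=3: 2604+2400+21·4·30=7524; k=4: 4284+0+21·20·30=16884 → min 7524.
Top-level splits: k=1: (A_1..A_1)·(A_2..A_5) → 0+7524+37·21·30 = 30834; k=2: (A_1..A_2)·(A_3..A_5) → 24087+6120+37·31·30 = 64617; k=3: (A_1..A_3)·(A_4..A_5) → 5712+2400+37·4·30 = 12552; k=4: (A_1..A_4)·(A_5..A_5) → 8672+0+37·20·30 = 30872.
Best split is after A_3, i.e. k = 3.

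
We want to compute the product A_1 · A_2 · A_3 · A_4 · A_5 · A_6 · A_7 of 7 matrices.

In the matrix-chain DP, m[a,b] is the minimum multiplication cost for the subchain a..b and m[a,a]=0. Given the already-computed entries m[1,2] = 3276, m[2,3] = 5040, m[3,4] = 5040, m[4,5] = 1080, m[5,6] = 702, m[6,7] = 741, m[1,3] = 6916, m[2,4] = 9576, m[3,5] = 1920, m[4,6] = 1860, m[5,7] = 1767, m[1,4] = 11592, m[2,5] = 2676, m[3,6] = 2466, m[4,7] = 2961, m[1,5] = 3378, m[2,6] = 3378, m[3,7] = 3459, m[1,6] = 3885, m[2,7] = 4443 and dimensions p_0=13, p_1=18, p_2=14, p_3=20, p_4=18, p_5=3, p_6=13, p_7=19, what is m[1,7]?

m[1,7] = min over k∈[1,6] of m[1,k]+m[k+1,7]+p_{0}·p_k·p_{7}.
k=1: 0 + 4443 + 13·18·19 = 8889; k=2: 3276 + 3459 + 13·14·19 = 10193; k=3: 6916 + 2961 + 13·20·19 = 14817; k=4: 11592 + 1767 + 13·18·19 = 17805; k=5: 3378 + 741 + 13·3·19 = 4860; k=6: 3885 + 0 + 13·13·19 = 7096.
Minimum: 4860 at k=5.

4860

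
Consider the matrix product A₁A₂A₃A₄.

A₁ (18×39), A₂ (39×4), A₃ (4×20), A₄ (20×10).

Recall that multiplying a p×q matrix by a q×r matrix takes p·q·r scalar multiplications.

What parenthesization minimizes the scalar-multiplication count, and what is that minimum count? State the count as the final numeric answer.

Adjacent pairs: A₁A₂ = 18·39·4 = 2808; A₂A₃ = 39·4·20 = 3120; A₃A₄ = 4·20·10 = 800.
Length 3: A₁..A₃: k=1: 0+3120+18·39·20=17160; k=2: 2808+0+18·4·20=4248 → min 4248 | A₂..A₄: k=2: 0+800+39·4·10=2360; k=3: 3120+0+39·20·10=10920 → min 2360.
Length 4: A₁..A₄: k=1: 0+2360+18·39·10=9380; k=2: 2808+800+18·4·10=4328; k=3: 4248+0+18·20·10=7848 → min 4328.
Optimal parenthesization: ((A₁A₂)(A₃A₄)) with cost 4328.

4328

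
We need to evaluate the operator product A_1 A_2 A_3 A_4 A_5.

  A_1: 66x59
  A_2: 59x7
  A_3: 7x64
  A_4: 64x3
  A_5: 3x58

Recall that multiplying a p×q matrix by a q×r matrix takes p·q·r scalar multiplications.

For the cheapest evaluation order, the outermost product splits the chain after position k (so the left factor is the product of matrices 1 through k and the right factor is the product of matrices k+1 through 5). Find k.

4

Adjacent pairs: A_1A_2 = 66·59·7 = 27258; A_2A_3 = 59·7·64 = 26432; A_3A_4 = 7·64·3 = 1344; A_4A_5 = 64·3·58 = 11136.
Length 3: A_1..A_3: k=1: 0+26432+66·59·64=275648; k=2: 27258+0+66·7·64=56826 → min 56826 | A_2..A_4: k=2: 0+1344+59·7·3=2583; k=3: 26432+0+59·64·3=37760 → min 2583 | A_3..A_5: k=3: 0+11136+7·64·58=37120; k=4: 1344+0+7·3·58=2562 → min 2562.
Length 4: A_1..A_4: k=1: 0+2583+66·59·3=14265; k=2: 27258+1344+66·7·3=29988; k=3: 56826+0+66·64·3=69498 → min 14265 | A_2..A_5: k=2: 0+2562+59·7·58=26516; k=3: 26432+11136+59·64·58=256576; k=4: 2583+0+59·3·58=12849 → min 12849.
Top-level splits: k=1: (A_1..A_1)·(A_2..A_5) → 0+12849+66·59·58 = 238701; k=2: (A_1..A_2)·(A_3..A_5) → 27258+2562+66·7·58 = 56616; k=3: (A_1..A_3)·(A_4..A_5) → 56826+11136+66·64·58 = 312954; k=4: (A_1..A_4)·(A_5..A_5) → 14265+0+66·3·58 = 25749.
Best split is after A_4, i.e. k = 4.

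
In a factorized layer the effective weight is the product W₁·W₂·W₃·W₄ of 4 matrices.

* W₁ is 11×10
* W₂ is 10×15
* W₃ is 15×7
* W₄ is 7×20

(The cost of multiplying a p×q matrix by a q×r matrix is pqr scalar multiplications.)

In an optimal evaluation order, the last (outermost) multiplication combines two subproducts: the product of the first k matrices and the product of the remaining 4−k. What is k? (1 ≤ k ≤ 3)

3

Adjacent pairs: W₁W₂ = 11·10·15 = 1650; W₂W₃ = 10·15·7 = 1050; W₃W₄ = 15·7·20 = 2100.
Length 3: W₁..W₃: k=1: 0+1050+11·10·7=1820; k=2: 1650+0+11·15·7=2805 → min 1820 | W₂..W₄: k=2: 0+2100+10·15·20=5100; k=3: 1050+0+10·7·20=2450 → min 2450.
Top-level splits: k=1: (W₁..W₁)·(W₂..W₄) → 0+2450+11·10·20 = 4650; k=2: (W₁..W₂)·(W₃..W₄) → 1650+2100+11·15·20 = 7050; k=3: (W₁..W₃)·(W₄..W₄) → 1820+0+11·7·20 = 3360.
Best split is after W₃, i.e. k = 3.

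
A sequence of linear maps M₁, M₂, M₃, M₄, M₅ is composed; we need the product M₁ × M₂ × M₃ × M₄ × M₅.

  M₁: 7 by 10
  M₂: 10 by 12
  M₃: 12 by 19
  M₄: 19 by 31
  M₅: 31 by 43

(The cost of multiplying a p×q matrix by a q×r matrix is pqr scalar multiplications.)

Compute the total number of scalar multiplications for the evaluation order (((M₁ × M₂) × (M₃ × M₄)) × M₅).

(M₁ × M₂): 7×10 by 10×12 → 7×12, cost 7·10·12 = 840
(M₃ × M₄): 12×19 by 19×31 → 12×31, cost 12·19·31 = 7068
((M₁ × M₂) × (M₃ × M₄)): 7×12 by 12×31 → 7×31, cost 7·12·31 = 2604; cumulative 10512
(((M₁ × M₂) × (M₃ × M₄)) × M₅): 7×31 by 31×43 → 7×43, cost 7·31·43 = 9331; cumulative 19843
Total: 19843 scalar multiplications.

19843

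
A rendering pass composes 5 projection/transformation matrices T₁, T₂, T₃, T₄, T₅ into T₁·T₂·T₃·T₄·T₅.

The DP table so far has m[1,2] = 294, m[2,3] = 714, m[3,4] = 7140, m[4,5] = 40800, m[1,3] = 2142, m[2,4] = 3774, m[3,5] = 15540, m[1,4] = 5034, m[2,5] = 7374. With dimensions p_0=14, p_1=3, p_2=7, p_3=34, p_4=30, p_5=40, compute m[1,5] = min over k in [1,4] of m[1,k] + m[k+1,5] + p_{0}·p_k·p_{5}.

9054

m[1,5] = min over k∈[1,4] of m[1,k]+m[k+1,5]+p_{0}·p_k·p_{5}.
k=1: 0 + 7374 + 14·3·40 = 9054; k=2: 294 + 15540 + 14·7·40 = 19754; k=3: 2142 + 40800 + 14·34·40 = 61982; k=4: 5034 + 0 + 14·30·40 = 21834.
Minimum: 9054 at k=1.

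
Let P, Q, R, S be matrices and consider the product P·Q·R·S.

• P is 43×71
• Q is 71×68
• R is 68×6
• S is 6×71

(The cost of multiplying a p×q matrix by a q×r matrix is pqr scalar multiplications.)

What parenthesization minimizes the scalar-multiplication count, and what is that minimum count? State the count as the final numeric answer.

65604

Adjacent pairs: PQ = 43·71·68 = 207604; QR = 71·68·6 = 28968; RS = 68·6·71 = 28968.
Length 3: P..R: k=1: 0+28968+43·71·6=47286; k=2: 207604+0+43·68·6=225148 → min 47286 | Q..S: k=2: 0+28968+71·68·71=371756; k=3: 28968+0+71·6·71=59214 → min 59214.
Length 4: P..S: k=1: 0+59214+43·71·71=275977; k=2: 207604+28968+43·68·71=444176; k=3: 47286+0+43·6·71=65604 → min 65604.
Optimal parenthesization: ((P·(Q·R))·S) with cost 65604.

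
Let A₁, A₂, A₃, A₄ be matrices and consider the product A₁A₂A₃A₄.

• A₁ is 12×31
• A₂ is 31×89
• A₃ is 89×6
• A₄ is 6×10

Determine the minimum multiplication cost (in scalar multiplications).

Adjacent pairs: A₁A₂ = 12·31·89 = 33108; A₂A₃ = 31·89·6 = 16554; A₃A₄ = 89·6·10 = 5340.
Length 3: A₁..A₃: k=1: 0+16554+12·31·6=18786; k=2: 33108+0+12·89·6=39516 → min 18786 | A₂..A₄: k=2: 0+5340+31·89·10=32930; k=3: 16554+0+31·6·10=18414 → min 18414.
Length 4: A₁..A₄: k=1: 0+18414+12·31·10=22134; k=2: 33108+5340+12·89·10=49128; k=3: 18786+0+12·6·10=19506 → min 19506.
Optimal order: ((A₁(A₂A₃))A₄) with cost 19506.

19506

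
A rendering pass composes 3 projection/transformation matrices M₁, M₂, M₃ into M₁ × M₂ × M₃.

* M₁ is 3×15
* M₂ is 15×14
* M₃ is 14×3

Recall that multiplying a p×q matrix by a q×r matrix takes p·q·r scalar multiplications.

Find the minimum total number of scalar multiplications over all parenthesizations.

Order (M₁ × (M₂ × M₃)): (M₂ × M₃): 15×14 by 14×3 → 15×3, cost 15·14·3 = 630; (M₁ × (M₂ × M₃)): 3×15 by 15×3 → 3×3, cost 3·15·3 = 135; cumulative 765. Total 765.
Order ((M₁ × M₂) × M₃): (M₁ × M₂): 3×15 by 15×14 → 3×14, cost 3·15·14 = 630; ((M₁ × M₂) × M₃): 3×14 by 14×3 → 3×3, cost 3·14·3 = 126; cumulative 756. Total 756.
Minimum: 756.

756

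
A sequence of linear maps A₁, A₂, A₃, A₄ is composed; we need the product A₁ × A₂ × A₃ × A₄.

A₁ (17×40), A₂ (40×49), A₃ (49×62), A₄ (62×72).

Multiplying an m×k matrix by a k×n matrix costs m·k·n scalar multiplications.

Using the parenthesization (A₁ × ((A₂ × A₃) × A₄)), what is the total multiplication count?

(A₂ × A₃): 40×49 by 49×62 → 40×62, cost 40·49·62 = 121520
((A₂ × A₃) × A₄): 40×62 by 62×72 → 40×72, cost 40·62·72 = 178560; cumulative 300080
(A₁ × ((A₂ × A₃) × A₄)): 17×40 by 40×72 → 17×72, cost 17·40·72 = 48960; cumulative 349040
Total: 349040 scalar multiplications.

349040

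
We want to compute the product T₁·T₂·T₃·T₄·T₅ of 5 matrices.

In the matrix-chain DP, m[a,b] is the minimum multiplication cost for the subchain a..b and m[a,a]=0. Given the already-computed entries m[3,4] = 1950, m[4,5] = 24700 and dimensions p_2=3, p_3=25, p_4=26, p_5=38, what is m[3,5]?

m[3,5] = min over k∈[3,4] of m[3,k]+m[k+1,5]+p_{2}·p_k·p_{5}.
k=3: 0 + 24700 + 3·25·38 = 27550; k=4: 1950 + 0 + 3·26·38 = 4914.
Minimum: 4914 at k=4.

4914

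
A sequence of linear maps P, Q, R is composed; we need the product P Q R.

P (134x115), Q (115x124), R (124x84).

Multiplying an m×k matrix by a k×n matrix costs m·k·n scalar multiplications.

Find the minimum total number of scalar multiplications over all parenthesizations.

2492280

Order (P (Q R)): (Q R): 115×124 by 124×84 → 115×84, cost 115·124·84 = 1197840; (P (Q R)): 134×115 by 115×84 → 134×84, cost 134·115·84 = 1294440; cumulative 2492280. Total 2492280.
Order ((P Q) R): (P Q): 134×115 by 115×124 → 134×124, cost 134·115·124 = 1910840; ((P Q) R): 134×124 by 124×84 → 134×84, cost 134·124·84 = 1395744; cumulative 3306584. Total 3306584.
Minimum: 2492280.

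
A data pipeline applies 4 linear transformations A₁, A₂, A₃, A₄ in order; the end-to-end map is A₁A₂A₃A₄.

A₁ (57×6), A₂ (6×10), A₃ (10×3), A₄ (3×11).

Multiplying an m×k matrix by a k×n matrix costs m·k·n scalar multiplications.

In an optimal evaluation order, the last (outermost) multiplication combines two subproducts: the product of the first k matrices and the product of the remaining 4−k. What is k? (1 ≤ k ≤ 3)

3

Adjacent pairs: A₁A₂ = 57·6·10 = 3420; A₂A₃ = 6·10·3 = 180; A₃A₄ = 10·3·11 = 330.
Length 3: A₁..A₃: k=1: 0+180+57·6·3=1206; k=2: 3420+0+57·10·3=5130 → min 1206 | A₂..A₄: k=2: 0+330+6·10·11=990; k=3: 180+0+6·3·11=378 → min 378.
Top-level splits: k=1: (A₁..A₁)·(A₂..A₄) → 0+378+57·6·11 = 4140; k=2: (A₁..A₂)·(A₃..A₄) → 3420+330+57·10·11 = 10020; k=3: (A₁..A₃)·(A₄..A₄) → 1206+0+57·3·11 = 3087.
Best split is after A₃, i.e. k = 3.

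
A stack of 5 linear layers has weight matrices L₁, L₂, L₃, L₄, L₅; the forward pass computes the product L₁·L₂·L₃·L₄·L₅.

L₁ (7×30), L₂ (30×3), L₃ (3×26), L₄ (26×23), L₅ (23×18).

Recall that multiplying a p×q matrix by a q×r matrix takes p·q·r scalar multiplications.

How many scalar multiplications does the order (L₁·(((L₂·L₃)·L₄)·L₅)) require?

36480

(L₂·L₃): 30×3 by 3×26 → 30×26, cost 30·3·26 = 2340
((L₂·L₃)·L₄): 30×26 by 26×23 → 30×23, cost 30·26·23 = 17940; cumulative 20280
(((L₂·L₃)·L₄)·L₅): 30×23 by 23×18 → 30×18, cost 30·23·18 = 12420; cumulative 32700
(L₁·(((L₂·L₃)·L₄)·L₅)): 7×30 by 30×18 → 7×18, cost 7·30·18 = 3780; cumulative 36480
Total: 36480 scalar multiplications.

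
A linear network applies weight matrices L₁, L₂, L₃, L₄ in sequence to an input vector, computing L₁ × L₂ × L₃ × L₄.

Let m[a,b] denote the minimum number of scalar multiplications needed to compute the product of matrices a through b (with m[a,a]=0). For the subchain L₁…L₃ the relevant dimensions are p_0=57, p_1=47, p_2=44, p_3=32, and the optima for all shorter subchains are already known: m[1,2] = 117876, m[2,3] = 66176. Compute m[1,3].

151904

m[1,3] = min over k∈[1,2] of m[1,k]+m[k+1,3]+p_{0}·p_k·p_{3}.
k=1: 0 + 66176 + 57·47·32 = 151904; k=2: 117876 + 0 + 57·44·32 = 198132.
Minimum: 151904 at k=1.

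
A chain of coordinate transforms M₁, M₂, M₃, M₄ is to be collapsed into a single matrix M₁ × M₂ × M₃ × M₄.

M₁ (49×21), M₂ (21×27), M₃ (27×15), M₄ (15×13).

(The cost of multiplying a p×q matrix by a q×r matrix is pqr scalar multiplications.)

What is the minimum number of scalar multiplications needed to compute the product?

Adjacent pairs: M₁M₂ = 49·21·27 = 27783; M₂M₃ = 21·27·15 = 8505; M₃M₄ = 27·15·13 = 5265.
Length 3: M₁..M₃: k=1: 0+8505+49·21·15=23940; k=2: 27783+0+49·27·15=47628 → min 23940 | M₂..M₄: k=2: 0+5265+21·27·13=12636; k=3: 8505+0+21·15·13=12600 → min 12600.
Length 4: M₁..M₄: k=1: 0+12600+49·21·13=25977; k=2: 27783+5265+49·27·13=50247; k=3: 23940+0+49·15·13=33495 → min 25977.
Optimal order: (M₁ × ((M₂ × M₃) × M₄)) with cost 25977.

25977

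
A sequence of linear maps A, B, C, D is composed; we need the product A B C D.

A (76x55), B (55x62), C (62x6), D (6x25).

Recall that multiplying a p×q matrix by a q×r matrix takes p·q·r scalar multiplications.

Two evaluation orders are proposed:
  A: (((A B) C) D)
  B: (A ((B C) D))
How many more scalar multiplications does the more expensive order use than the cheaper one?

165622

Order A = (((A B) C) D): (A B): 76×55 by 55×62 → 76×62, cost 76·55·62 = 259160; ((A B) C): 76×62 by 62×6 → 76×6, cost 76·62·6 = 28272; cumulative 287432; (((A B) C) D): 76×6 by 6×25 → 76×25, cost 76·6·25 = 11400; cumulative 298832. Total 298832.
Order B = (A ((B C) D)): (B C): 55×62 by 62×6 → 55×6, cost 55·62·6 = 20460; ((B C) D): 55×6 by 6×25 → 55×25, cost 55·6·25 = 8250; cumulative 28710; (A ((B C) D)): 76×55 by 55×25 → 76×25, cost 76·55·25 = 104500; cumulative 133210. Total 133210.
Difference: |298832 − 133210| = 165622.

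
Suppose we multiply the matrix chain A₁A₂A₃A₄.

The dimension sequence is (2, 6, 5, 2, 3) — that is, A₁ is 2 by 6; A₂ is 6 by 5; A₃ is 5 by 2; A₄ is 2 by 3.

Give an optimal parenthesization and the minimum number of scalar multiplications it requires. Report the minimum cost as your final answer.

92

Adjacent pairs: A₁A₂ = 2·6·5 = 60; A₂A₃ = 6·5·2 = 60; A₃A₄ = 5·2·3 = 30.
Length 3: A₁..A₃: k=1: 0+60+2·6·2=84; k=2: 60+0+2·5·2=80 → min 80 | A₂..A₄: k=2: 0+30+6·5·3=120; k=3: 60+0+6·2·3=96 → min 96.
Length 4: A₁..A₄: k=1: 0+96+2·6·3=132; k=2: 60+30+2·5·3=120; k=3: 80+0+2·2·3=92 → min 92.
Optimal parenthesization: (((A₁A₂)A₃)A₄) with cost 92.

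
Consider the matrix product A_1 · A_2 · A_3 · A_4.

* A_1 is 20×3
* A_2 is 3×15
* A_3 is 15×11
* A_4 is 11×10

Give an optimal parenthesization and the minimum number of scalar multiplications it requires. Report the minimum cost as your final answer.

Adjacent pairs: A_1A_2 = 20·3·15 = 900; A_2A_3 = 3·15·11 = 495; A_3A_4 = 15·11·10 = 1650.
Length 3: A_1..A_3: k=1: 0+495+20·3·11=1155; k=2: 900+0+20·15·11=4200 → min 1155 | A_2..A_4: k=2: 0+1650+3·15·10=2100; k=3: 495+0+3·11·10=825 → min 825.
Length 4: A_1..A_4: k=1: 0+825+20·3·10=1425; k=2: 900+1650+20·15·10=5550; k=3: 1155+0+20·11·10=3355 → min 1425.
Optimal parenthesization: (A_1 · ((A_2 · A_3) · A_4)) with cost 1425.

1425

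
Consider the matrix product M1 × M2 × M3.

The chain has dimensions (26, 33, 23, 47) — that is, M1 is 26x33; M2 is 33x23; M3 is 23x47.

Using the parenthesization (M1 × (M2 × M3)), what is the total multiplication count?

75999

(M2 × M3): 33×23 by 23×47 → 33×47, cost 33·23·47 = 35673
(M1 × (M2 × M3)): 26×33 by 33×47 → 26×47, cost 26·33·47 = 40326; cumulative 75999
Total: 75999 scalar multiplications.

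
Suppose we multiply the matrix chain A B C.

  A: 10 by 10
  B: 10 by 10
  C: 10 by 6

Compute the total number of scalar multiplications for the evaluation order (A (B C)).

1200

(B C): 10×10 by 10×6 → 10×6, cost 10·10·6 = 600
(A (B C)): 10×10 by 10×6 → 10×6, cost 10·10·6 = 600; cumulative 1200
Total: 1200 scalar multiplications.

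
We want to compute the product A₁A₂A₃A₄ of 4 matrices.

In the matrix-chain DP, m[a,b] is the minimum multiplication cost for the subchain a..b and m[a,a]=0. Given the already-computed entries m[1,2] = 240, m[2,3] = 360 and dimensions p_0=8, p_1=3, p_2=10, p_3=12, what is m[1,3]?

648

m[1,3] = min over k∈[1,2] of m[1,k]+m[k+1,3]+p_{0}·p_k·p_{3}.
k=1: 0 + 360 + 8·3·12 = 648; k=2: 240 + 0 + 8·10·12 = 1200.
Minimum: 648 at k=1.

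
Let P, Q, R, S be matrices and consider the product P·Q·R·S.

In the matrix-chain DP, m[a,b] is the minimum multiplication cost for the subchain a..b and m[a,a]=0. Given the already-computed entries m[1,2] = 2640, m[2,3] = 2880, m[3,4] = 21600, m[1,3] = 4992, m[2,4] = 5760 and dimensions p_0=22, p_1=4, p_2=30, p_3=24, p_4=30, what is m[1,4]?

m[1,4] = min over k∈[1,3] of m[1,k]+m[k+1,4]+p_{0}·p_k·p_{4}.
k=1: 0 + 5760 + 22·4·30 = 8400; k=2: 2640 + 21600 + 22·30·30 = 44040; k=3: 4992 + 0 + 22·24·30 = 20832.
Minimum: 8400 at k=1.

8400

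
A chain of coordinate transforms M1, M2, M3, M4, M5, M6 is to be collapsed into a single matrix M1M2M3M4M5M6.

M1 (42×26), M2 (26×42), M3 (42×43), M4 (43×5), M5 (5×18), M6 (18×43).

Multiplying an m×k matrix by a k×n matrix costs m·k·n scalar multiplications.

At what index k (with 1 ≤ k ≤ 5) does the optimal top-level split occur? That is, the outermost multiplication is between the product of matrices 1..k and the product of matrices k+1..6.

4

Adjacent pairs: M1M2 = 42·26·42 = 45864; M2M3 = 26·42·43 = 46956; M3M4 = 42·43·5 = 9030; M4M5 = 43·5·18 = 3870; M5M6 = 5·18·43 = 3870.
Length 3: M1..M3: k=1: 0+46956+42·26·43=93912; k=2: 45864+0+42·42·43=121716 → min 93912 | M2..M4: k=2: 0+9030+26·42·5=14490; k=3: 46956+0+26·43·5=52546 → min 14490 | M3..M5: k=3: 0+3870+42·43·18=36378; k=4: 9030+0+42·5·18=12810 → min 12810 | M4..M6: k=4: 0+3870+43·5·43=13115; k=5: 3870+0+43·18·43=37152 → min 13115.
Length 4: M1..M4: k=1: 0+14490+42·26·5=19950; k=2: 45864+9030+42·42·5=63714; k=3: 93912+0+42·43·5=102942 → min 19950 | M2..M5: k=2: 0+12810+26·42·18=32466; k=3: 46956+3870+26·43·18=70950; k=4: 14490+0+26·5·18=16830 → min 16830 | M3..M6: k=3: 0+13115+42·43·43=90773; k=4: 9030+3870+42·5·43=21930; k=5: 12810+0+42·18·43=45318 → min 21930.
Length 5: M1..M5: k=1: 0+16830+42·26·18=36486; k=2: 45864+12810+42·42·18=90426; k=3: 93912+3870+42·43·18=130290; k=4: 19950+0+42·5·18=23730 → min 23730 | M2..M6: k=2: 0+21930+26·42·43=68886; k=3: 46956+13115+26·43·43=108145; k=4: 14490+3870+26·5·43=23950; k=5: 16830+0+26·18·43=36954 → min 23950.
Top-level splits: k=1: (M1..M1)·(M2..M6) → 0+23950+42·26·43 = 70906; k=2: (M1..M2)·(M3..M6) → 45864+21930+42·42·43 = 143646; k=3: (M1..M3)·(M4..M6) → 93912+13115+42·43·43 = 184685; k=4: (M1..M4)·(M5..M6) → 19950+3870+42·5·43 = 32850; k=5: (M1..M5)·(M6..M6) → 23730+0+42·18·43 = 56238.
Best split is after M4, i.e. k = 4.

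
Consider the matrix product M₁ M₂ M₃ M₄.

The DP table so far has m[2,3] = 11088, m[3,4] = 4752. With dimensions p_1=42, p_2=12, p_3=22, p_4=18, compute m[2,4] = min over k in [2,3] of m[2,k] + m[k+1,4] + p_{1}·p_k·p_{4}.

13824

m[2,4] = min over k∈[2,3] of m[2,k]+m[k+1,4]+p_{1}·p_k·p_{4}.
k=2: 0 + 4752 + 42·12·18 = 13824; k=3: 11088 + 0 + 42·22·18 = 27720.
Minimum: 13824 at k=2.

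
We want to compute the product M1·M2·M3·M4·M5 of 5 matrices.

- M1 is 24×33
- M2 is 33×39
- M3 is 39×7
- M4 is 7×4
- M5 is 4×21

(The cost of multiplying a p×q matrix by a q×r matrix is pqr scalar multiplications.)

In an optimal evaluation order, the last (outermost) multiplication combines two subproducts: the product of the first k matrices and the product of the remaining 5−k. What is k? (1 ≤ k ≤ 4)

Adjacent pairs: M1M2 = 24·33·39 = 30888; M2M3 = 33·39·7 = 9009; M3M4 = 39·7·4 = 1092; M4M5 = 7·4·21 = 588.
Length 3: M1..M3: k=1: 0+9009+24·33·7=14553; k=2: 30888+0+24·39·7=37440 → min 14553 | M2..M4: k=2: 0+1092+33·39·4=6240; k=3: 9009+0+33·7·4=9933 → min 6240 | M3..M5: k=3: 0+588+39·7·21=6321; k=4: 1092+0+39·4·21=4368 → min 4368.
Length 4: M1..M4: k=1: 0+6240+24·33·4=9408; k=2: 30888+1092+24·39·4=35724; k=3: 14553+0+24·7·4=15225 → min 9408 | M2..M5: k=2: 0+4368+33·39·21=31395; k=3: 9009+588+33·7·21=14448; k=4: 6240+0+33·4·21=9012 → min 9012.
Top-level splits: k=1: (M1..M1)·(M2..M5) → 0+9012+24·33·21 = 25644; k=2: (M1..M2)·(M3..M5) → 30888+4368+24·39·21 = 54912; k=3: (M1..M3)·(M4..M5) → 14553+588+24·7·21 = 18669; k=4: (M1..M4)·(M5..M5) → 9408+0+24·4·21 = 11424.
Best split is after M4, i.e. k = 4.

4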